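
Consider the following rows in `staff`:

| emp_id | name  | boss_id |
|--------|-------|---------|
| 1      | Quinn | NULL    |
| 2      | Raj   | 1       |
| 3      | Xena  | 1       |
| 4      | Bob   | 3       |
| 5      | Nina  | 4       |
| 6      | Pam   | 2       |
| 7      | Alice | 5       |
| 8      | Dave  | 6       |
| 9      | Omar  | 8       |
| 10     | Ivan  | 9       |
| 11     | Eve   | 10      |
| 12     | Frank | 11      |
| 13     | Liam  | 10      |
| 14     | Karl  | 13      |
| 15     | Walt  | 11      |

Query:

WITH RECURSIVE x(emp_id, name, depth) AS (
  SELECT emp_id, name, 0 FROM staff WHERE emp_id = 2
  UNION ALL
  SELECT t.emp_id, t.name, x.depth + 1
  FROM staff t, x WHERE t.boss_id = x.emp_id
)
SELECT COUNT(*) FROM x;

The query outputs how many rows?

Base: emp_id=2 (Raj) at depth 0.
Iteration 1: rows with boss_id in {2} -> Pam (id 6, depth 1).
Iteration 2: rows with boss_id in {6} -> Dave (id 8, depth 2).
Iteration 3: rows with boss_id in {8} -> Omar (id 9, depth 3).
Iteration 4: rows with boss_id in {9} -> Ivan (id 10, depth 4).
Iteration 5: rows with boss_id in {10} -> Eve (id 11, depth 5), Liam (id 13, depth 5).
Iteration 6: rows with boss_id in {11,13} -> Frank (id 12, depth 6), Karl (id 14, depth 6), Walt (id 15, depth 6).
Iteration 7: no rows with boss_id in {12,14,15}; recursion stops.
Total rows emitted: 10.

10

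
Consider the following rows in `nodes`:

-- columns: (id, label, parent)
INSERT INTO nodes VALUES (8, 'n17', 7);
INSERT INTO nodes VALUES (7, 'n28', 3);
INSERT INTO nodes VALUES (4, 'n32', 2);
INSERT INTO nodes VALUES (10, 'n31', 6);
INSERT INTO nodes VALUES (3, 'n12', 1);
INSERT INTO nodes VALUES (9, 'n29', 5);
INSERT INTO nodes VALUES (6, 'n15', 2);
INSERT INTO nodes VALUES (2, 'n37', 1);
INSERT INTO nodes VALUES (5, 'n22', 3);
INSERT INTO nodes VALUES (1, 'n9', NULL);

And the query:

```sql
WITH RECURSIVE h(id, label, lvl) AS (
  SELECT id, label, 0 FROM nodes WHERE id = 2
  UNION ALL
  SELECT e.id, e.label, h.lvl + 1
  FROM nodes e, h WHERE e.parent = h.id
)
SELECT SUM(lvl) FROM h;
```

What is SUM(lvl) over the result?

Base: id=2 (n37) at lvl 0.
Iteration 1: rows with parent in {2} -> n32 (id 4, lvl 1), n15 (id 6, lvl 1).
Iteration 2: rows with parent in {4,6} -> n31 (id 10, lvl 2).
Iteration 3: no rows with parent in {10}; recursion stops.
SUM(lvl) = 0 + 1 + 1 + 2 = 4.

4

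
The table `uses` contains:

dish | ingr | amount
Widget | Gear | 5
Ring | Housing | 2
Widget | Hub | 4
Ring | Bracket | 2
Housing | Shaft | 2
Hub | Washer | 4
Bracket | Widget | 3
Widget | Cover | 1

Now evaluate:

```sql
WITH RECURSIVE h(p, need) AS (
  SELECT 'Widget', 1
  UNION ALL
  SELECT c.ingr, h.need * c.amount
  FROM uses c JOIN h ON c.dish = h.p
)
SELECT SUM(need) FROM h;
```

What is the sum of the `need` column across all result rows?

27

Base: (Widget, need=1).
Iteration 1: components of {Widget} -> Cover = 1*1 = 1, Gear = 1*5 = 5, Hub = 1*4 = 4.
Iteration 2: components of {Cover,Gear,Hub} -> Washer = 4*4 = 16.
Iteration 3: no further components; recursion stops.
SUM(need) = 1 + 4 + 5 + 1 + 16 = 27.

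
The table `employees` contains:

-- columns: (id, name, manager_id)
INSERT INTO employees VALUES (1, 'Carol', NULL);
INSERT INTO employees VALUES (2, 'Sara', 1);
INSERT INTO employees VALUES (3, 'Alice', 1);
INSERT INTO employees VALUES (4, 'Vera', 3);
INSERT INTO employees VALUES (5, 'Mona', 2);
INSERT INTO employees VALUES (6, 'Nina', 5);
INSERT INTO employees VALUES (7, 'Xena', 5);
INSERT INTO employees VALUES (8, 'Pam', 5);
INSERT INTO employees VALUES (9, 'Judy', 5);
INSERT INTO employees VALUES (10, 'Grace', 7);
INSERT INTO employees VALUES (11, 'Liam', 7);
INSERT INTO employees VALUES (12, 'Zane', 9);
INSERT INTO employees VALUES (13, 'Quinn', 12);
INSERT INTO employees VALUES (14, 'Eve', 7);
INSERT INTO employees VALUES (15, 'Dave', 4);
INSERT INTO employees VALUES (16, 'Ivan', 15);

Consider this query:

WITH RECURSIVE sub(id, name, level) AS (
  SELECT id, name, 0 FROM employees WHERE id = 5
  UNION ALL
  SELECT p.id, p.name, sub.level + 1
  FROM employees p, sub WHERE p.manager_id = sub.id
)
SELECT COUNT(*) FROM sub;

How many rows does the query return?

10

Base: id=5 (Mona) at level 0.
Iteration 1: rows with manager_id in {5} -> Nina (id 6, level 1), Xena (id 7, level 1), Pam (id 8, level 1), Judy (id 9, level 1).
Iteration 2: rows with manager_id in {6,7,8,9} -> Grace (id 10, level 2), Liam (id 11, level 2), Zane (id 12, level 2), Eve (id 14, level 2).
Iteration 3: rows with manager_id in {10,11,12,14} -> Quinn (id 13, level 3).
Iteration 4: no rows with manager_id in {13}; recursion stops.
Total rows emitted: 10.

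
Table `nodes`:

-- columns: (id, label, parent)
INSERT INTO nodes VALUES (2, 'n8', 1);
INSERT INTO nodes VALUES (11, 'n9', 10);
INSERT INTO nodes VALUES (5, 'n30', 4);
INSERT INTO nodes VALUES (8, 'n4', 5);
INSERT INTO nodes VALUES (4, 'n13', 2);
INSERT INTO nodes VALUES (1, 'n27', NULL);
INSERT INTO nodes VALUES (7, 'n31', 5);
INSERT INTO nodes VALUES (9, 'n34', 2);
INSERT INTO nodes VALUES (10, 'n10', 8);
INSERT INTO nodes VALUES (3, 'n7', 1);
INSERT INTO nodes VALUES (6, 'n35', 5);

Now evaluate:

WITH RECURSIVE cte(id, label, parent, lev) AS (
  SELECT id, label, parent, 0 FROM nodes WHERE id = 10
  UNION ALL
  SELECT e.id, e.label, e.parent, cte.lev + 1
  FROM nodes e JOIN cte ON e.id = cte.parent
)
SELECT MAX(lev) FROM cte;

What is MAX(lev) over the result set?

Base: id=10 (n10), parent=8, lev 0.
Iteration 1: join on id=8 -> n4 (id 8, parent=5, lev 1).
Iteration 2: join on id=5 -> n30 (id 5, parent=4, lev 2).
Iteration 3: join on id=4 -> n13 (id 4, parent=2, lev 3).
Iteration 4: join on id=2 -> n8 (id 2, parent=1, lev 4).
Iteration 5: join on id=1 -> n27 (id 1, parent=NULL, lev 5).
Iteration 6: parent is NULL; no match; recursion stops.
lev values: 0, 1, 2, 3, 4, 5; the maximum is 5.

5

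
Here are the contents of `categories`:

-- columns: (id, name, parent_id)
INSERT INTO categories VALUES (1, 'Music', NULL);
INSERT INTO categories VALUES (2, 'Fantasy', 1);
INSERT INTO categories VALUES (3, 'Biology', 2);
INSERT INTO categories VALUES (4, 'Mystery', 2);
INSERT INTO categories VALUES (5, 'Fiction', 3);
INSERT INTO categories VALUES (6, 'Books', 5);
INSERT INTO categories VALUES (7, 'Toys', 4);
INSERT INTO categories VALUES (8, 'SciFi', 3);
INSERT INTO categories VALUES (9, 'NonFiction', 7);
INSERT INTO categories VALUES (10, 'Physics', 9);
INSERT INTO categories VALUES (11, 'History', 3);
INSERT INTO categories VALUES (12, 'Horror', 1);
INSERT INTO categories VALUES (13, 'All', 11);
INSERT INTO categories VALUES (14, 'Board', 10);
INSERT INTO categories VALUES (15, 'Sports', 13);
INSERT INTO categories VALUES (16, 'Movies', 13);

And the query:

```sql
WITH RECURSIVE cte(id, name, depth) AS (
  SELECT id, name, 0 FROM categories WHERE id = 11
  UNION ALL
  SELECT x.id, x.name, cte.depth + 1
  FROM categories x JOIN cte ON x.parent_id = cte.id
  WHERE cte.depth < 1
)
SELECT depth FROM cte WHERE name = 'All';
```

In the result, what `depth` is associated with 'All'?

1

Base: id=11 (History) at depth 0.
Iteration 1: rows with parent_id in {11} -> All (id 13, depth 1).
Iteration 2: depth < 1 fails for all current rows; recursion stops.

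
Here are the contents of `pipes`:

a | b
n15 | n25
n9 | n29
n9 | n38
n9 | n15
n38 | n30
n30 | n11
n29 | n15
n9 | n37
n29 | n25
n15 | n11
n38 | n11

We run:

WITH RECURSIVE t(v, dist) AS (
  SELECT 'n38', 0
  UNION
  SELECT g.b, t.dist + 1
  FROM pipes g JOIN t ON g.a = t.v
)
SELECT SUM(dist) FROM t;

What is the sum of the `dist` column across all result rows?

Base: (n38, dist=0).
Iteration 1: edges from {n38} -> (n11, dist=1), (n30, dist=1).
Iteration 2: edges from {n11,n30} -> (n11, dist=2).
Iteration 3: no outgoing edges from {n11}; recursion stops.
SUM(dist) = 0 + 1 + 1 + 2 = 4.

4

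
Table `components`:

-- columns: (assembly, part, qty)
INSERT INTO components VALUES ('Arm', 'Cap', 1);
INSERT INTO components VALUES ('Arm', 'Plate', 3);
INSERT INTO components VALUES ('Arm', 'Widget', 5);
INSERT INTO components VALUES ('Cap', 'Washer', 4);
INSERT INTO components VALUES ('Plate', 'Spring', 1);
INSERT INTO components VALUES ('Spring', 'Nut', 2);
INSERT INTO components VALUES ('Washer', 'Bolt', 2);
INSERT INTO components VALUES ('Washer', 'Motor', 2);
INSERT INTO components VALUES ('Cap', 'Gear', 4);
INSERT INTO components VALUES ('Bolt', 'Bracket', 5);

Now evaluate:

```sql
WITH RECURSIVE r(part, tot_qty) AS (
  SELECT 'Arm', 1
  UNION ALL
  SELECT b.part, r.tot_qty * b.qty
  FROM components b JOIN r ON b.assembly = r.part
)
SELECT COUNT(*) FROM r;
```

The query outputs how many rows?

Base: (Arm, tot_qty=1).
Iteration 1: components of {Arm} -> Cap = 1*1 = 1, Plate = 1*3 = 3, Widget = 1*5 = 5.
Iteration 2: components of {Cap,Plate,Widget} -> Gear = 1*4 = 4, Spring = 3*1 = 3, Washer = 1*4 = 4.
Iteration 3: components of {Gear,Spring,Washer} -> Bolt = 4*2 = 8, Motor = 4*2 = 8, Nut = 3*2 = 6.
Iteration 4: components of {Bolt,Motor,Nut} -> Bracket = 8*5 = 40.
Iteration 5: no further components; recursion stops.
Total rows emitted: 11.

11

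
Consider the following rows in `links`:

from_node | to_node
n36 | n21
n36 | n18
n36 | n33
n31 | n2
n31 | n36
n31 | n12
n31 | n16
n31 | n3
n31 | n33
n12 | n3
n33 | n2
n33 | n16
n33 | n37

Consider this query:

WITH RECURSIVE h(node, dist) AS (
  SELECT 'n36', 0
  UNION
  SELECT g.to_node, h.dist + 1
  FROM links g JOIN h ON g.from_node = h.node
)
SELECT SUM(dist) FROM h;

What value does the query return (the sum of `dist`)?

9

Base: (n36, dist=0).
Iteration 1: edges from {n36} -> (n18, dist=1), (n21, dist=1), (n33, dist=1).
Iteration 2: edges from {n18,n21,n33} -> (n16, dist=2), (n2, dist=2), (n37, dist=2).
Iteration 3: no outgoing edges from {n16,n2,n37}; recursion stops.
SUM(dist) = 0 + 1 + 1 + 1 + 2 + 2 + 2 = 9.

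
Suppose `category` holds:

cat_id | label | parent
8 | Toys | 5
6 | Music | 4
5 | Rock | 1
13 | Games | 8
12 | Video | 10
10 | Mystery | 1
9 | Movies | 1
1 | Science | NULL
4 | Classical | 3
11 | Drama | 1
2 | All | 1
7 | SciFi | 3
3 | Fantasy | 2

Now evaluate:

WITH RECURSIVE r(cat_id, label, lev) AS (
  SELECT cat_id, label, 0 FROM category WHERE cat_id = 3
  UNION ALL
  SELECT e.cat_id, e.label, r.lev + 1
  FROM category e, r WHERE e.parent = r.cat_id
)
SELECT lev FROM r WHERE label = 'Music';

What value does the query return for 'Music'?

2

Base: cat_id=3 (Fantasy) at lev 0.
Iteration 1: rows with parent in {3} -> Classical (id 4, lev 1), SciFi (id 7, lev 1).
Iteration 2: rows with parent in {4,7} -> Music (id 6, lev 2).
Iteration 3: no rows with parent in {6}; recursion stops.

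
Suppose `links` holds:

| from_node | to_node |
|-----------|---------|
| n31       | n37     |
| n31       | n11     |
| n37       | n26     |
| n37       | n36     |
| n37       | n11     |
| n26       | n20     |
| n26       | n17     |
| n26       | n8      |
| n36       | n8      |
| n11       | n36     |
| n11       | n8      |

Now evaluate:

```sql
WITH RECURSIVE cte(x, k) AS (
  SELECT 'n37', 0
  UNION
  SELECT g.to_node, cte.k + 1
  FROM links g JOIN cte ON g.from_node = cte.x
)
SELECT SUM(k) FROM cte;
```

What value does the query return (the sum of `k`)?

14

Base: (n37, k=0).
Iteration 1: edges from {n37} -> (n11, k=1), (n26, k=1), (n36, k=1).
Iteration 2: edges from {n11,n26,n36} -> (n17, k=2), (n20, k=2), (n36, k=2), (n8, k=2). [UNION drops 2 duplicate row(s)]
Iteration 3: edges from {n17,n20,n36,n8} -> (n8, k=3).
Iteration 4: no outgoing edges from {n8}; recursion stops.
SUM(k) = 0 + 1 + 1 + 1 + 2 + 2 + 2 + 2 + 3 = 14.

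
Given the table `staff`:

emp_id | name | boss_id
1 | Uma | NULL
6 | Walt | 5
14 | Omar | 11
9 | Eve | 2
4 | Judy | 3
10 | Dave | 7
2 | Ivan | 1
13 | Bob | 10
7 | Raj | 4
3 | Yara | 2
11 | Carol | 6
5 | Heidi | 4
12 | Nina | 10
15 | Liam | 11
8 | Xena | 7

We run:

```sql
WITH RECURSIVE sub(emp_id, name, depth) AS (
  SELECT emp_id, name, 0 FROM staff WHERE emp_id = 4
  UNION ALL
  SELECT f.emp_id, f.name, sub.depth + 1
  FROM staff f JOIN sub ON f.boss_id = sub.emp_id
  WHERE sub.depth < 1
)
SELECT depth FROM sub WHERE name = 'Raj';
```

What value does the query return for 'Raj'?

1

Base: emp_id=4 (Judy) at depth 0.
Iteration 1: rows with boss_id in {4} -> Heidi (id 5, depth 1), Raj (id 7, depth 1).
Iteration 2: depth < 1 fails for all current rows; recursion stops.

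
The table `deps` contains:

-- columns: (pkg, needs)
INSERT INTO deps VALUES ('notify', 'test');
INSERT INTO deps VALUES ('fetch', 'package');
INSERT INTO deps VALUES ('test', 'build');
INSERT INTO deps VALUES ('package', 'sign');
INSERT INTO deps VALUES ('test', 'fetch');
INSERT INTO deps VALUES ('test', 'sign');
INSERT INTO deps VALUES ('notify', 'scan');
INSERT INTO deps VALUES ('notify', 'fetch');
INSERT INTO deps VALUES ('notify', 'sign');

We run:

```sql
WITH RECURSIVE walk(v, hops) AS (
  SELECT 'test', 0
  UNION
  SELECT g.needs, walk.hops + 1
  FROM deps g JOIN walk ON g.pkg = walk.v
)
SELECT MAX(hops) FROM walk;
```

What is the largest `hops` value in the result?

3

Base: (test, hops=0).
Iteration 1: edges from {test} -> (build, hops=1), (fetch, hops=1), (sign, hops=1).
Iteration 2: edges from {build,fetch,sign} -> (package, hops=2).
Iteration 3: edges from {package} -> (sign, hops=3).
Iteration 4: no outgoing edges from {sign}; recursion stops.
hops values: 0, 1, 1, 1, 2, 3; the maximum is 3.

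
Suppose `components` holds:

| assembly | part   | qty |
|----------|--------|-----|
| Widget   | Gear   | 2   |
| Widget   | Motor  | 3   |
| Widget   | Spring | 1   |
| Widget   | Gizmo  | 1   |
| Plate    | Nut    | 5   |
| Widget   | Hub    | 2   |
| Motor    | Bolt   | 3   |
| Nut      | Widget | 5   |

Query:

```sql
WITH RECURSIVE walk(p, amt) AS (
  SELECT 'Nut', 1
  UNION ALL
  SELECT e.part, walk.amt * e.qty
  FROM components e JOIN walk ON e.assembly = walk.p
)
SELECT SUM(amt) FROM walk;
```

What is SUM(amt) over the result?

96

Base: (Nut, amt=1).
Iteration 1: components of {Nut} -> Widget = 1*5 = 5.
Iteration 2: components of {Widget} -> Gear = 5*2 = 10, Gizmo = 5*1 = 5, Hub = 5*2 = 10, Motor = 5*3 = 15, Spring = 5*1 = 5.
Iteration 3: components of {Gear,Gizmo,Hub,Motor,Spring} -> Bolt = 15*3 = 45.
Iteration 4: no further components; recursion stops.
SUM(amt) = 1 + 5 + 10 + 5 + 5 + 10 + 15 + 45 = 96.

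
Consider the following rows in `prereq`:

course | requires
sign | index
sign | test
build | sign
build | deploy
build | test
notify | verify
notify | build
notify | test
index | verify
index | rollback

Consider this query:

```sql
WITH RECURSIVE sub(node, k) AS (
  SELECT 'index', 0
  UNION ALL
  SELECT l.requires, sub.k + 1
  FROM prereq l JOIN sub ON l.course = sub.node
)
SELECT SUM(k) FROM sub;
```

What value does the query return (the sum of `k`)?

2

Base: (index, k=0).
Iteration 1: edges from {index} -> (rollback, k=1), (verify, k=1).
Iteration 2: no outgoing edges from {rollback,verify}; recursion stops.
SUM(k) = 0 + 1 + 1 = 2.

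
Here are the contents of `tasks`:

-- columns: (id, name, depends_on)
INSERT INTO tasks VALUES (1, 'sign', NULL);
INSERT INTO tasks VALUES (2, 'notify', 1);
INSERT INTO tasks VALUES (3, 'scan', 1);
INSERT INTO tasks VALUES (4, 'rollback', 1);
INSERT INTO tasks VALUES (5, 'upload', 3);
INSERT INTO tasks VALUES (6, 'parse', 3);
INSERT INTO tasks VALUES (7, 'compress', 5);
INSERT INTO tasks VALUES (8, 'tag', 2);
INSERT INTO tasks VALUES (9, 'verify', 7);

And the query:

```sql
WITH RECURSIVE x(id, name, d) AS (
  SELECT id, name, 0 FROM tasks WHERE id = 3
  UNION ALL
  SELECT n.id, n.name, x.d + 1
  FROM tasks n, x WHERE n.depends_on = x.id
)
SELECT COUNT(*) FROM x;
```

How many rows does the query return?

5

Base: id=3 (scan) at d 0.
Iteration 1: rows with depends_on in {3} -> upload (id 5, d 1), parse (id 6, d 1).
Iteration 2: rows with depends_on in {5,6} -> compress (id 7, d 2).
Iteration 3: rows with depends_on in {7} -> verify (id 9, d 3).
Iteration 4: no rows with depends_on in {9}; recursion stops.
Total rows emitted: 5.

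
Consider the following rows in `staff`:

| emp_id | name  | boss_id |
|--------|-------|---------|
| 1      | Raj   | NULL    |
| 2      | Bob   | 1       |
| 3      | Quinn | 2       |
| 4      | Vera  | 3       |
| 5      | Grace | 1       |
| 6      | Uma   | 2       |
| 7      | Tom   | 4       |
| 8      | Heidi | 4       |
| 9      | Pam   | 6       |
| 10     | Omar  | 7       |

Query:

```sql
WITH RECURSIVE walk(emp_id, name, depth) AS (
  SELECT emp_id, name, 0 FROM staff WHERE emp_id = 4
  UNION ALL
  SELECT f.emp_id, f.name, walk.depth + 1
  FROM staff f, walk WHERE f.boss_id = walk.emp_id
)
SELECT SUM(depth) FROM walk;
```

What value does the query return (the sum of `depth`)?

4

Base: emp_id=4 (Vera) at depth 0.
Iteration 1: rows with boss_id in {4} -> Tom (id 7, depth 1), Heidi (id 8, depth 1).
Iteration 2: rows with boss_id in {7,8} -> Omar (id 10, depth 2).
Iteration 3: no rows with boss_id in {10}; recursion stops.
SUM(depth) = 0 + 1 + 1 + 2 = 4.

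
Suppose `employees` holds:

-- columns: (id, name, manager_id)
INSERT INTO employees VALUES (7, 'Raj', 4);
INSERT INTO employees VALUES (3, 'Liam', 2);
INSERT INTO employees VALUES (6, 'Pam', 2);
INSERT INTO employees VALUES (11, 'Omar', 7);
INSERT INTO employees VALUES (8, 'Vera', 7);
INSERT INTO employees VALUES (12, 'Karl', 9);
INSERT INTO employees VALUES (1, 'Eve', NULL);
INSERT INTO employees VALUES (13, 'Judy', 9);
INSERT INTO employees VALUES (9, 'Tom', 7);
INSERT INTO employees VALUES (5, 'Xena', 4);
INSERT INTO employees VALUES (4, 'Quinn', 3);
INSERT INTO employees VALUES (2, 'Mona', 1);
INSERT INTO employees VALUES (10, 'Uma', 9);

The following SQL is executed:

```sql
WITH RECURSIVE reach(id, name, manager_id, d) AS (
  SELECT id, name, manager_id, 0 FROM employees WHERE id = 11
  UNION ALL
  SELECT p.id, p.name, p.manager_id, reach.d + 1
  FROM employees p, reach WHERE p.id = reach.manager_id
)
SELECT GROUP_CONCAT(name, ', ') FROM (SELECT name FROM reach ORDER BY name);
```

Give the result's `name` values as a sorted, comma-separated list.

Base: id=11 (Omar), manager_id=7, d 0.
Iteration 1: join on id=7 -> Raj (id 7, manager_id=4, d 1).
Iteration 2: join on id=4 -> Quinn (id 4, manager_id=3, d 2).
Iteration 3: join on id=3 -> Liam (id 3, manager_id=2, d 3).
Iteration 4: join on id=2 -> Mona (id 2, manager_id=1, d 4).
Iteration 5: join on id=1 -> Eve (id 1, manager_id=NULL, d 5).
Iteration 6: manager_id is NULL; no match; recursion stops.

Eve, Liam, Mona, Omar, Quinn, Raj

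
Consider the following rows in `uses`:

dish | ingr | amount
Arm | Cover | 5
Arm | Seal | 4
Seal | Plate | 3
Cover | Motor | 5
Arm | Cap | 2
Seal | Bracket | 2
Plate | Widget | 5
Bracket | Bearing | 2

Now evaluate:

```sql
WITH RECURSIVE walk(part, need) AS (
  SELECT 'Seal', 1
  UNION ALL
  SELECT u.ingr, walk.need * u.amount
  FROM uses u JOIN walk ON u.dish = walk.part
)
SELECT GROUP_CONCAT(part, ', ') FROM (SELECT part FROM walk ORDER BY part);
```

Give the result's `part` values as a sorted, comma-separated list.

Base: (Seal, need=1).
Iteration 1: components of {Seal} -> Bracket = 1*2 = 2, Plate = 1*3 = 3.
Iteration 2: components of {Bracket,Plate} -> Bearing = 2*2 = 4, Widget = 3*5 = 15.
Iteration 3: no further components; recursion stops.

Bearing, Bracket, Plate, Seal, Widget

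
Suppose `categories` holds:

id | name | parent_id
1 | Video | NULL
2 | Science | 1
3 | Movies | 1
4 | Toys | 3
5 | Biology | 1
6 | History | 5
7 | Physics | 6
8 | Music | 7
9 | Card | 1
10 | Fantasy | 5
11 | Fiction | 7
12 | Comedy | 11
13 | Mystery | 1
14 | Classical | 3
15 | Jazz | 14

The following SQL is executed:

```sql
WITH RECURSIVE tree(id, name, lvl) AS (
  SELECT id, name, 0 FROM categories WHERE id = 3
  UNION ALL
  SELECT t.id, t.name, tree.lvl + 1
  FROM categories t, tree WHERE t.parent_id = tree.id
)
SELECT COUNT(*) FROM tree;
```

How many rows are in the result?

Base: id=3 (Movies) at lvl 0.
Iteration 1: rows with parent_id in {3} -> Toys (id 4, lvl 1), Classical (id 14, lvl 1).
Iteration 2: rows with parent_id in {4,14} -> Jazz (id 15, lvl 2).
Iteration 3: no rows with parent_id in {15}; recursion stops.
Total rows emitted: 4.

4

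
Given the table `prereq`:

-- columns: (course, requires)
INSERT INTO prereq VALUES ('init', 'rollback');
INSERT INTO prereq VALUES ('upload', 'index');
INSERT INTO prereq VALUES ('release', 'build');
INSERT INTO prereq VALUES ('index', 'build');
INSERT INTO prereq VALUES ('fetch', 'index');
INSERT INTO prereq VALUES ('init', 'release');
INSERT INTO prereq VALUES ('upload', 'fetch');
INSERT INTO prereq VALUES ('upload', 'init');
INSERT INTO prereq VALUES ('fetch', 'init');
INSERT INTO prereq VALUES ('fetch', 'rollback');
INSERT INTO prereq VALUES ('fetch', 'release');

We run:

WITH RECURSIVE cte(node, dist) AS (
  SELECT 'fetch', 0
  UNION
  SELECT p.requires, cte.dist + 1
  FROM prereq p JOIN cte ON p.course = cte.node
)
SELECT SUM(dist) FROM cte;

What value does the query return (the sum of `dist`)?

13

Base: (fetch, dist=0).
Iteration 1: edges from {fetch} -> (index, dist=1), (init, dist=1), (release, dist=1), (rollback, dist=1).
Iteration 2: edges from {index,init,release,rollback} -> (build, dist=2), (release, dist=2), (rollback, dist=2). [UNION drops 1 duplicate row(s)]
Iteration 3: edges from {build,release,rollback} -> (build, dist=3).
Iteration 4: no outgoing edges from {build}; recursion stops.
SUM(dist) = 0 + 1 + 1 + 1 + 1 + 2 + 2 + 2 + 3 = 13.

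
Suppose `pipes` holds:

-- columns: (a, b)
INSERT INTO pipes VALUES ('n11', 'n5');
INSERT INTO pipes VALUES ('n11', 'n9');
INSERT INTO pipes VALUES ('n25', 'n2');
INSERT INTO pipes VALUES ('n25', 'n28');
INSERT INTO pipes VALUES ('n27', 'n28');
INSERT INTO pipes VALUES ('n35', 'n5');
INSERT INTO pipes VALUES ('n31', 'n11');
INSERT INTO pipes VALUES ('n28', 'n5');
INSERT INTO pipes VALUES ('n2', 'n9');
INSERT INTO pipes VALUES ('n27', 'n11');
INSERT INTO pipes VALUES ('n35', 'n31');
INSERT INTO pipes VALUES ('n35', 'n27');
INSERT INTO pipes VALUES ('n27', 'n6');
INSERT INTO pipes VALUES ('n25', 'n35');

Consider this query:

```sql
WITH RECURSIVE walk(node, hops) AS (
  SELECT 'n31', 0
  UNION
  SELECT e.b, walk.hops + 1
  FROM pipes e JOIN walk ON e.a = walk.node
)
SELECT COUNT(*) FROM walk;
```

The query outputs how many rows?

4

Base: (n31, hops=0).
Iteration 1: edges from {n31} -> (n11, hops=1).
Iteration 2: edges from {n11} -> (n5, hops=2), (n9, hops=2).
Iteration 3: no outgoing edges from {n5,n9}; recursion stops.
Total rows emitted: 4.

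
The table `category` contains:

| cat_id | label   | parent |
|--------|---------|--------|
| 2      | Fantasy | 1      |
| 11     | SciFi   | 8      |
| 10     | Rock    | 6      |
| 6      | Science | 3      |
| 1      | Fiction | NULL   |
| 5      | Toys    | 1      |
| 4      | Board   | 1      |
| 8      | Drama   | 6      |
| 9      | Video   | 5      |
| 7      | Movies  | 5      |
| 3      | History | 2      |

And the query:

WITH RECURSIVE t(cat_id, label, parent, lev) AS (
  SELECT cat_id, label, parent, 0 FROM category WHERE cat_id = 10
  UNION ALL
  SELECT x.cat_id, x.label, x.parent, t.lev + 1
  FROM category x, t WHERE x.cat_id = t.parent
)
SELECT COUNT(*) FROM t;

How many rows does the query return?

Base: cat_id=10 (Rock), parent=6, lev 0.
Iteration 1: join on cat_id=6 -> Science (id 6, parent=3, lev 1).
Iteration 2: join on cat_id=3 -> History (id 3, parent=2, lev 2).
Iteration 3: join on cat_id=2 -> Fantasy (id 2, parent=1, lev 3).
Iteration 4: join on cat_id=1 -> Fiction (id 1, parent=NULL, lev 4).
Iteration 5: parent is NULL; no match; recursion stops.
Total rows emitted: 5.

5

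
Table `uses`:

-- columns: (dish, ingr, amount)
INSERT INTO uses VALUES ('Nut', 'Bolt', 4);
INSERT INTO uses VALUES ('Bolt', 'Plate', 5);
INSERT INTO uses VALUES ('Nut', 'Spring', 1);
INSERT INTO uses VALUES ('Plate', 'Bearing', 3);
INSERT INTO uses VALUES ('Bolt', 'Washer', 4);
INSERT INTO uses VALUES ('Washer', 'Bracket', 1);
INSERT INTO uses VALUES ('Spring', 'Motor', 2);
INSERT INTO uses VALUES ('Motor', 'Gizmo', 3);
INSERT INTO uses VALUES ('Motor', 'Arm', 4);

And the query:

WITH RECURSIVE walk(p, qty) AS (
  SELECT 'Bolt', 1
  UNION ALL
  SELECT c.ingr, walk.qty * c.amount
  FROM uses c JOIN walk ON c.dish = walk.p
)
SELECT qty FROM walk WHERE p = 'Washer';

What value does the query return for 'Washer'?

4

Base: (Bolt, qty=1).
Iteration 1: components of {Bolt} -> Plate = 1*5 = 5, Washer = 1*4 = 4.
Iteration 2: components of {Plate,Washer} -> Bearing = 5*3 = 15, Bracket = 4*1 = 4.
Iteration 3: no further components; recursion stops.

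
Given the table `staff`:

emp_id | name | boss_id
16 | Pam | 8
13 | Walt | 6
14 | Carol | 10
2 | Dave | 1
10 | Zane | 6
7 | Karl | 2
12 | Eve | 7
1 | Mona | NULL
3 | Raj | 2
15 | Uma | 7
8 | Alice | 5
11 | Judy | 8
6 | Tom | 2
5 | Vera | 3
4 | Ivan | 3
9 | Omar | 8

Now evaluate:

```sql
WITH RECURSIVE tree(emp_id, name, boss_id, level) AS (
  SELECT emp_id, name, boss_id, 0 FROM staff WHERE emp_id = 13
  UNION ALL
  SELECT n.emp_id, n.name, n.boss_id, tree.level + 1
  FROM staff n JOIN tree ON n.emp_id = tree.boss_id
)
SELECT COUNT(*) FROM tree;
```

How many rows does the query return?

Base: emp_id=13 (Walt), boss_id=6, level 0.
Iteration 1: join on emp_id=6 -> Tom (id 6, boss_id=2, level 1).
Iteration 2: join on emp_id=2 -> Dave (id 2, boss_id=1, level 2).
Iteration 3: join on emp_id=1 -> Mona (id 1, boss_id=NULL, level 3).
Iteration 4: boss_id is NULL; no match; recursion stops.
Total rows emitted: 4.

4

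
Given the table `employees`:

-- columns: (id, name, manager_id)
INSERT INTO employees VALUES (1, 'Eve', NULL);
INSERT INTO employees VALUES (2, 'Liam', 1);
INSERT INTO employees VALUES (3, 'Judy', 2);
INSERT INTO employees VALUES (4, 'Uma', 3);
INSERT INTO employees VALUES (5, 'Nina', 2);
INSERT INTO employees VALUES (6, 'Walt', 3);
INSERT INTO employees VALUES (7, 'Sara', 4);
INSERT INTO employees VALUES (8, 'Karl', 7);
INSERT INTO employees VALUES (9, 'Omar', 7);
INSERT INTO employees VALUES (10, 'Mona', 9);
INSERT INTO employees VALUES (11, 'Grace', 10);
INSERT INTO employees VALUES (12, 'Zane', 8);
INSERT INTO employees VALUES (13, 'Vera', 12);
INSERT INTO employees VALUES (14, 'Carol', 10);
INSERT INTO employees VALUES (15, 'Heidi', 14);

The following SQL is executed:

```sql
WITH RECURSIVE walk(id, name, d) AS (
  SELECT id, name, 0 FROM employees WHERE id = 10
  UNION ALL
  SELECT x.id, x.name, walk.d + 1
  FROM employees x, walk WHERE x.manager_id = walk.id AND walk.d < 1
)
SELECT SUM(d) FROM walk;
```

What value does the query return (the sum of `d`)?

Base: id=10 (Mona) at d 0.
Iteration 1: rows with manager_id in {10} -> Grace (id 11, d 1), Carol (id 14, d 1).
Iteration 2: d < 1 fails for all current rows; recursion stops.
SUM(d) = 0 + 1 + 1 = 2.

2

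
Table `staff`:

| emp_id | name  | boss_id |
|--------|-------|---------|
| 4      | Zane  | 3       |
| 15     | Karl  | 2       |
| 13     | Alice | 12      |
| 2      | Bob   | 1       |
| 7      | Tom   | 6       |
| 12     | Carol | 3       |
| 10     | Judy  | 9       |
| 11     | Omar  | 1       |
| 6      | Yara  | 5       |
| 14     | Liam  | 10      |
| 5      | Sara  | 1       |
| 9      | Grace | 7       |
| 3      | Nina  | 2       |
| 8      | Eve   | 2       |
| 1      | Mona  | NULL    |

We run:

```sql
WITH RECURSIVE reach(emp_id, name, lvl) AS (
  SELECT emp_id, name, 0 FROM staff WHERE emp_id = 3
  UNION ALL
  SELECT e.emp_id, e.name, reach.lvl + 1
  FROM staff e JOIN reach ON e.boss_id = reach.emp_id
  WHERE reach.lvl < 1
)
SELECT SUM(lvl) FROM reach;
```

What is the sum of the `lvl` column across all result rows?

2

Base: emp_id=3 (Nina) at lvl 0.
Iteration 1: rows with boss_id in {3} -> Zane (id 4, lvl 1), Carol (id 12, lvl 1).
Iteration 2: lvl < 1 fails for all current rows; recursion stops.
SUM(lvl) = 0 + 1 + 1 = 2.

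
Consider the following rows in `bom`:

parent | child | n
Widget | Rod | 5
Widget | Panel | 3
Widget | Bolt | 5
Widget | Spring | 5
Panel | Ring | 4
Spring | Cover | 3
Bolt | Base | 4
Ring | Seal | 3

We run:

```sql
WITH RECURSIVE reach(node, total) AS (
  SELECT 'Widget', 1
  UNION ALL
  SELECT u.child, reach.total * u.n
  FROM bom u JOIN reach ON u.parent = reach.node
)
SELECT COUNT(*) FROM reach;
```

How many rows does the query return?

9

Base: (Widget, total=1).
Iteration 1: components of {Widget} -> Bolt = 1*5 = 5, Panel = 1*3 = 3, Rod = 1*5 = 5, Spring = 1*5 = 5.
Iteration 2: components of {Bolt,Panel,Rod,Spring} -> Base = 5*4 = 20, Cover = 5*3 = 15, Ring = 3*4 = 12.
Iteration 3: components of {Base,Cover,Ring} -> Seal = 12*3 = 36.
Iteration 4: no further components; recursion stops.
Total rows emitted: 9.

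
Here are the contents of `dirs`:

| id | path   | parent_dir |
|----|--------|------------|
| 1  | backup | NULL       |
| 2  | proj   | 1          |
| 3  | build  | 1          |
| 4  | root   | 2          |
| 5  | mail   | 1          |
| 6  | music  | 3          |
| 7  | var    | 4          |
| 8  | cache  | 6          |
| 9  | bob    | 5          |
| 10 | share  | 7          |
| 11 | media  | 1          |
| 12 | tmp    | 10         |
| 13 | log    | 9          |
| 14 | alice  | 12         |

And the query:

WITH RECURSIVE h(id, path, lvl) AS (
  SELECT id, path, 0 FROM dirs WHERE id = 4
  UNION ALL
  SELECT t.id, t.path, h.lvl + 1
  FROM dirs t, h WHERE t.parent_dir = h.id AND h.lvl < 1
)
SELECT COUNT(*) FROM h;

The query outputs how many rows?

Base: id=4 (root) at lvl 0.
Iteration 1: rows with parent_dir in {4} -> var (id 7, lvl 1).
Iteration 2: lvl < 1 fails for all current rows; recursion stops.
Total rows emitted: 2.

2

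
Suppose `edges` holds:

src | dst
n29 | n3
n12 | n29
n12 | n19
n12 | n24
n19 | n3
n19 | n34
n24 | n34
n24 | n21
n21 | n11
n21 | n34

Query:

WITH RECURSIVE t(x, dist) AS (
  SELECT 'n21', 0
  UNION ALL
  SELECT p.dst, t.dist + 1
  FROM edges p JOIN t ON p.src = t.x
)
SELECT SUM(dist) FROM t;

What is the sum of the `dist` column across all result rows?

Base: (n21, dist=0).
Iteration 1: edges from {n21} -> (n11, dist=1), (n34, dist=1).
Iteration 2: no outgoing edges from {n11,n34}; recursion stops.
SUM(dist) = 0 + 1 + 1 = 2.

2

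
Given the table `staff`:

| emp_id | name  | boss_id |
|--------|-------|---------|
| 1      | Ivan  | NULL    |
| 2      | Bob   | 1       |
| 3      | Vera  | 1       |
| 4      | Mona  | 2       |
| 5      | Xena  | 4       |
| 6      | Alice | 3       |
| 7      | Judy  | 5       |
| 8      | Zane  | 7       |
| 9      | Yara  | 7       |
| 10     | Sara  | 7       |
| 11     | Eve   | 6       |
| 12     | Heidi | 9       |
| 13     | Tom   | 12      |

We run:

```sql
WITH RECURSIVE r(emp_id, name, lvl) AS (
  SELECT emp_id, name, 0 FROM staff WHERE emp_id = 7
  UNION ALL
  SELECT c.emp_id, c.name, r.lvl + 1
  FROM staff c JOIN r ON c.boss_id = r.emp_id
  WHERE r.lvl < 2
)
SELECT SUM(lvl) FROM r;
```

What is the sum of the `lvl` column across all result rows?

Base: emp_id=7 (Judy) at lvl 0.
Iteration 1: rows with boss_id in {7} -> Zane (id 8, lvl 1), Yara (id 9, lvl 1), Sara (id 10, lvl 1).
Iteration 2: rows with boss_id in {8,9,10} -> Heidi (id 12, lvl 2).
Iteration 3: lvl < 2 fails for all current rows; recursion stops.
SUM(lvl) = 0 + 1 + 1 + 1 + 2 = 5.

5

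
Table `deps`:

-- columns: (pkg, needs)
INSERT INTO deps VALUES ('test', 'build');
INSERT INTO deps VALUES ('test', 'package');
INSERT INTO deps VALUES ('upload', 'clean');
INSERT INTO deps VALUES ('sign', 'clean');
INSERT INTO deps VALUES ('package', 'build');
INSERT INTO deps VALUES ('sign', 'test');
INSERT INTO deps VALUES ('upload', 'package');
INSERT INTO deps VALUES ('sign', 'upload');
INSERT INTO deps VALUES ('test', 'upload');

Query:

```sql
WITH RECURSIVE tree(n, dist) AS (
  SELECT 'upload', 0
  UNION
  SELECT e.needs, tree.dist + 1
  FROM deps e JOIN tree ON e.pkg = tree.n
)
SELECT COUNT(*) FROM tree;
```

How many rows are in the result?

4

Base: (upload, dist=0).
Iteration 1: edges from {upload} -> (clean, dist=1), (package, dist=1).
Iteration 2: edges from {clean,package} -> (build, dist=2).
Iteration 3: no outgoing edges from {build}; recursion stops.
Total rows emitted: 4.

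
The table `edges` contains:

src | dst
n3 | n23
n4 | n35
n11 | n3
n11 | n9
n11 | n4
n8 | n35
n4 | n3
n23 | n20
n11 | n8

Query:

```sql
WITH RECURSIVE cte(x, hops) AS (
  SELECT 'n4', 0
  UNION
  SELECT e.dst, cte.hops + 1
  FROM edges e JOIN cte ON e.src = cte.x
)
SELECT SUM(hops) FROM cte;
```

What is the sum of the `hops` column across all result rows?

Base: (n4, hops=0).
Iteration 1: edges from {n4} -> (n3, hops=1), (n35, hops=1).
Iteration 2: edges from {n3,n35} -> (n23, hops=2).
Iteration 3: edges from {n23} -> (n20, hops=3).
Iteration 4: no outgoing edges from {n20}; recursion stops.
SUM(hops) = 0 + 1 + 1 + 2 + 3 = 7.

7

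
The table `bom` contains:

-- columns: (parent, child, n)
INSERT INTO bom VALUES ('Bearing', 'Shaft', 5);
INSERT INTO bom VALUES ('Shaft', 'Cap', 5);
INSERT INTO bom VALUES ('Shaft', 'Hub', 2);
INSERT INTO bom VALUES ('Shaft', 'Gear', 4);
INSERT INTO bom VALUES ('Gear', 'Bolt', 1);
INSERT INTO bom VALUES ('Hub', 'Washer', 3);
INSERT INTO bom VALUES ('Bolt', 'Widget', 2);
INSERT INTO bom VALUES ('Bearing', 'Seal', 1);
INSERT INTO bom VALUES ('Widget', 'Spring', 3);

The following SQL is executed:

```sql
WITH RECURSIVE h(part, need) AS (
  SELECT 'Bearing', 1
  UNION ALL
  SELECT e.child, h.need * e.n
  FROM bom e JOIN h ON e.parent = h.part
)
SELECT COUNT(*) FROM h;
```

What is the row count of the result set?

10

Base: (Bearing, need=1).
Iteration 1: components of {Bearing} -> Seal = 1*1 = 1, Shaft = 1*5 = 5.
Iteration 2: components of {Seal,Shaft} -> Cap = 5*5 = 25, Gear = 5*4 = 20, Hub = 5*2 = 10.
Iteration 3: components of {Cap,Gear,Hub} -> Bolt = 20*1 = 20, Washer = 10*3 = 30.
Iteration 4: components of {Bolt,Washer} -> Widget = 20*2 = 40.
Iteration 5: components of {Widget} -> Spring = 40*3 = 120.
Iteration 6: no further components; recursion stops.
Total rows emitted: 10.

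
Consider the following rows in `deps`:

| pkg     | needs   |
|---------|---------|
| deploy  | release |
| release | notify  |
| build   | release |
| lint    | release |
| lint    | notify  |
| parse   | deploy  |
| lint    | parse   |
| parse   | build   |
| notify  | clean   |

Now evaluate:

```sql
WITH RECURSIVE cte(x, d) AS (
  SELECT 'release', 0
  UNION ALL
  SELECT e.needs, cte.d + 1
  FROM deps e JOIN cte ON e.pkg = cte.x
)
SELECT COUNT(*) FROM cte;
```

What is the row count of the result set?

Base: (release, d=0).
Iteration 1: edges from {release} -> (notify, d=1).
Iteration 2: edges from {notify} -> (clean, d=2).
Iteration 3: no outgoing edges from {clean}; recursion stops.
Total rows emitted: 3.

3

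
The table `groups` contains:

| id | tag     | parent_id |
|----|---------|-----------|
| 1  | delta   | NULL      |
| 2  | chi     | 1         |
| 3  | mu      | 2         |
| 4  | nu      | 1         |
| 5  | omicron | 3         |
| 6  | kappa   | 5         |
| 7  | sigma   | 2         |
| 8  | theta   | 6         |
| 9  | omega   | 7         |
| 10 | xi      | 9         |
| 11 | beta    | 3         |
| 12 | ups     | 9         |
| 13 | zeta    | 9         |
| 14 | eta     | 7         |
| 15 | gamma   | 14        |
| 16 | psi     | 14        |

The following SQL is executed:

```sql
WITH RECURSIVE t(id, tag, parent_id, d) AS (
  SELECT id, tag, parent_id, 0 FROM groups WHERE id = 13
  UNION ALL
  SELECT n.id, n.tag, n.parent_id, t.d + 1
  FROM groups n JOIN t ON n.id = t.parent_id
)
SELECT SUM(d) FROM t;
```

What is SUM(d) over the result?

10

Base: id=13 (zeta), parent_id=9, d 0.
Iteration 1: join on id=9 -> omega (id 9, parent_id=7, d 1).
Iteration 2: join on id=7 -> sigma (id 7, parent_id=2, d 2).
Iteration 3: join on id=2 -> chi (id 2, parent_id=1, d 3).
Iteration 4: join on id=1 -> delta (id 1, parent_id=NULL, d 4).
Iteration 5: parent_id is NULL; no match; recursion stops.
SUM(d) = 0 + 1 + 2 + 3 + 4 = 10.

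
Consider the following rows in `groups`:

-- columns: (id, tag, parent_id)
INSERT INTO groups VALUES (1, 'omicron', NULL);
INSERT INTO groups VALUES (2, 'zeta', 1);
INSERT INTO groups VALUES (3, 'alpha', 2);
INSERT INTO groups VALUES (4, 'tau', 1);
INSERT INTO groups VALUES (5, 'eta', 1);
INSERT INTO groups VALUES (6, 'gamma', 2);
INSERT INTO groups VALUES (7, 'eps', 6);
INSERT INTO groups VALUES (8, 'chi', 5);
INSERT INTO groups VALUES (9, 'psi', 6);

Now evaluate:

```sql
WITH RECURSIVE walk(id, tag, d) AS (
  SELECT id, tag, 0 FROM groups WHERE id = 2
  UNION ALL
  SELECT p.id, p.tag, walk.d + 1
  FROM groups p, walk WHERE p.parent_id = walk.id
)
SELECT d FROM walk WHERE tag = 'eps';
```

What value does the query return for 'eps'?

Base: id=2 (zeta) at d 0.
Iteration 1: rows with parent_id in {2} -> alpha (id 3, d 1), gamma (id 6, d 1).
Iteration 2: rows with parent_id in {3,6} -> eps (id 7, d 2), psi (id 9, d 2).
Iteration 3: no rows with parent_id in {7,9}; recursion stops.

2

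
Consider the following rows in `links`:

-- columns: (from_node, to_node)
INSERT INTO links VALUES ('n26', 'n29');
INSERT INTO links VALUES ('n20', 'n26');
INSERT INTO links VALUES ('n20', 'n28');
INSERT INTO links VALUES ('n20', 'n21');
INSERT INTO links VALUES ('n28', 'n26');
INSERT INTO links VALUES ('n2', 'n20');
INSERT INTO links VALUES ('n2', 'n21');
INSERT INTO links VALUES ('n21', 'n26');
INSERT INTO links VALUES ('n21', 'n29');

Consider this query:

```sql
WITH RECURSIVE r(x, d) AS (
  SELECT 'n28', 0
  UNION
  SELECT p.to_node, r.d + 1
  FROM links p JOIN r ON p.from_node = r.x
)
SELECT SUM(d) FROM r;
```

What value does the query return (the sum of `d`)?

Base: (n28, d=0).
Iteration 1: edges from {n28} -> (n26, d=1).
Iteration 2: edges from {n26} -> (n29, d=2).
Iteration 3: no outgoing edges from {n29}; recursion stops.
SUM(d) = 0 + 1 + 2 = 3.

3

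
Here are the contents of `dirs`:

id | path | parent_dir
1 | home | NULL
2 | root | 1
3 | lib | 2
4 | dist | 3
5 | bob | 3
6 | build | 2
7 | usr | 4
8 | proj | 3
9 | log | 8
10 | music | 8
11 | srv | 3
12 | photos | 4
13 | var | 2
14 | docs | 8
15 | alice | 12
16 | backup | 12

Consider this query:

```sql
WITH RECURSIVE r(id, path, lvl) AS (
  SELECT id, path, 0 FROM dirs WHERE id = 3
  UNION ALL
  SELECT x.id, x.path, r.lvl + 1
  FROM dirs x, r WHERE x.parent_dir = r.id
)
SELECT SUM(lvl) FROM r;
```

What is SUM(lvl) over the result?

20

Base: id=3 (lib) at lvl 0.
Iteration 1: rows with parent_dir in {3} -> dist (id 4, lvl 1), bob (id 5, lvl 1), proj (id 8, lvl 1), srv (id 11, lvl 1).
Iteration 2: rows with parent_dir in {4,5,8,11} -> usr (id 7, lvl 2), log (id 9, lvl 2), music (id 10, lvl 2), photos (id 12, lvl 2), docs (id 14, lvl 2).
Iteration 3: rows with parent_dir in {7,9,10,12,14} -> alice (id 15, lvl 3), backup (id 16, lvl 3).
Iteration 4: no rows with parent_dir in {15,16}; recursion stops.
SUM(lvl) = 0 + 1 + 1 + 1 + 1 + 2 + 2 + 2 + 2 + 2 + 3 + 3 = 20.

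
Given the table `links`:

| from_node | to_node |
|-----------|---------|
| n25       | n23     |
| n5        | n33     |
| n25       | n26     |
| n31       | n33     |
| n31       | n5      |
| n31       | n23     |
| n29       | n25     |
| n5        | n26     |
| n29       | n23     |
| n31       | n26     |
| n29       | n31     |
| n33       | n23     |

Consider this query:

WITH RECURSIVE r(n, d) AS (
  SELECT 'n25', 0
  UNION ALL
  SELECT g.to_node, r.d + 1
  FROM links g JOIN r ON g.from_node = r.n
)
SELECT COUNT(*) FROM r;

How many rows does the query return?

Base: (n25, d=0).
Iteration 1: edges from {n25} -> (n23, d=1), (n26, d=1).
Iteration 2: no outgoing edges from {n23,n26}; recursion stops.
Total rows emitted: 3.

3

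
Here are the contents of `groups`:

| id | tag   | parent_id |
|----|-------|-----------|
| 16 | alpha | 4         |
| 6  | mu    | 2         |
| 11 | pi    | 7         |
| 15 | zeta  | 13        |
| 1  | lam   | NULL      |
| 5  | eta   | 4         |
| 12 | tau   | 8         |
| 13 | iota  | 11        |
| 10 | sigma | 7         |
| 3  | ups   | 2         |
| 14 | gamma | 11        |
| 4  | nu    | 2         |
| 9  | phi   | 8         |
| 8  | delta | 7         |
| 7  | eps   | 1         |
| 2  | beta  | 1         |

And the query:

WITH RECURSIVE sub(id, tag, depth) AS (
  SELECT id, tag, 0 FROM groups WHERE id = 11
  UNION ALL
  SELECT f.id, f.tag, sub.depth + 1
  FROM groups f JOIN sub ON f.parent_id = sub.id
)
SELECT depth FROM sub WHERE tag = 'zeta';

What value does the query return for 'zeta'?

Base: id=11 (pi) at depth 0.
Iteration 1: rows with parent_id in {11} -> iota (id 13, depth 1), gamma (id 14, depth 1).
Iteration 2: rows with parent_id in {13,14} -> zeta (id 15, depth 2).
Iteration 3: no rows with parent_id in {15}; recursion stops.

2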